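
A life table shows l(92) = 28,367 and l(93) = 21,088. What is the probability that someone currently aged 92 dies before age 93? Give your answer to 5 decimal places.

P(die before 93 | alive at 92) = 1 − l(93)/l(92) = 1 − 21,088/28,367 = (7,279)/28,367 = 0.256601.

0.25660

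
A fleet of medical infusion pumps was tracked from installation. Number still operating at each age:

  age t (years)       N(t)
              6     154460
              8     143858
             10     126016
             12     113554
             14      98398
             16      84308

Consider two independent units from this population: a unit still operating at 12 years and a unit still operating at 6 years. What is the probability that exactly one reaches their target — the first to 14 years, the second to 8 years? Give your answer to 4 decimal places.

0.1838

p₁ = N(14)/N(12) = 98398/113554 = 0.866530; p₂ = N(8)/N(6) = 143858/154460 = 0.931361.
P(exactly one) = p₁(1−p₂) + (1−p₁)p₂ = 0.059478 + 0.124309 = 0.183787.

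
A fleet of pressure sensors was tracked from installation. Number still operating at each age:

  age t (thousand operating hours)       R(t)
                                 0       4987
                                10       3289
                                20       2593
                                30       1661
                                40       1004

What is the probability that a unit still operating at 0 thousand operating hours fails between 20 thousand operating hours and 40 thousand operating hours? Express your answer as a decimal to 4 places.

0.3186

This is the probability of reaching 20 but not 40, conditional on being operational at 0: (R(20) − R(40)) / R(0).
= (2593 − 1004) / 4987 = 1589 / 4987 = 0.318628.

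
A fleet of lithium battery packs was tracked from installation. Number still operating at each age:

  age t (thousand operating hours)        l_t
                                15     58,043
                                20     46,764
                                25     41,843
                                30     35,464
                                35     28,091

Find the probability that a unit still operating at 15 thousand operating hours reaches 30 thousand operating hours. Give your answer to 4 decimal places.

The conditional survival probability is l_30/l_15 = 35,464/58,043 = 0.610995.

0.6110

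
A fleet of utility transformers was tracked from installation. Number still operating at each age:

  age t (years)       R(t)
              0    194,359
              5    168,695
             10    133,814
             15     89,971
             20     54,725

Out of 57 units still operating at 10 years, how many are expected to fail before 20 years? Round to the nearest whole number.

34

The relevant probability is 1 − 54,725/133,814 = 0.591037.
Expected number = 57 × 0.591037 = 34.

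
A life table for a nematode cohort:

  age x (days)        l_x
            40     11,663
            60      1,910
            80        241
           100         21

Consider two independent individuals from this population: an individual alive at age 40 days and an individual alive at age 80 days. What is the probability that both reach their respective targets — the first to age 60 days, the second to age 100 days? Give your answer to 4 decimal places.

p₁ = l_60/l_40 = 1,910/11,663 = 0.163766; p₂ = l_100/l_80 = 21/241 = 0.087137.
P(both) = p₁ × p₂ = 0.163766 × 0.087137 = 0.014270.

0.0143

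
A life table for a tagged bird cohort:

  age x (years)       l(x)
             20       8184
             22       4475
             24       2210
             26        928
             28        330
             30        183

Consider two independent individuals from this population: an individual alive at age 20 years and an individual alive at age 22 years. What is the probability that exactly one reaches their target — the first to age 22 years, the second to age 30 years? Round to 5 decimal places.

0.54297

p₁ = l(22)/l(20) = 4475/8184 = 0.546799; p₂ = l(30)/l(22) = 183/4475 = 0.040894.
P(exactly one) = p₁(1−p₂) + (1−p₁)p₂ = 0.524438 + 0.018533 = 0.542971.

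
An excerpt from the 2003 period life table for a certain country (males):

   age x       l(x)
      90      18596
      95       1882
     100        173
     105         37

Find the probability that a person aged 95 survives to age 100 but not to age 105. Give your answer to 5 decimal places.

0.07226

This is the probability of reaching 100 but not 105, conditional on being alive at 95: (l(100) − l(105)) / l(95).
= (173 − 37) / 1882 = 136 / 1882 = 0.072264.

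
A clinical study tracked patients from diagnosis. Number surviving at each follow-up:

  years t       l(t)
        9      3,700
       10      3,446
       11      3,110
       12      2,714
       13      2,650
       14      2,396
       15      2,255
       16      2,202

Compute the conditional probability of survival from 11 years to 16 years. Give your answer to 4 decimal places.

0.7080

The conditional survival probability is l(16)/l(11) = 2,202/3,110 = 0.708039.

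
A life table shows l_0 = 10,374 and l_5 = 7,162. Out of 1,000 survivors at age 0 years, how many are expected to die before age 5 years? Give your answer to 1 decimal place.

The relevant probability is 1 − 7,162/10,374 = 0.309620.
Expected number = 1,000 × 0.309620 = 309.6.

309.6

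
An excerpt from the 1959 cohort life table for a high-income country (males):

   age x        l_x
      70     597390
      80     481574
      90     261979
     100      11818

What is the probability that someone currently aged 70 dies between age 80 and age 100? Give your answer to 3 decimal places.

This is the probability of reaching 80 but not 100, conditional on being alive at 70: (l_80 − l_100) / l_70.
= (481574 − 11818) / 597390 = 469756 / 597390 = 0.786347.

0.786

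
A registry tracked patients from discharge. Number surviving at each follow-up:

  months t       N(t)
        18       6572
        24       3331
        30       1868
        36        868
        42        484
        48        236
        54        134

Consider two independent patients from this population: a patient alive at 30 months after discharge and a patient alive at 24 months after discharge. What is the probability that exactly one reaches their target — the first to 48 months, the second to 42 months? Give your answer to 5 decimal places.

0.23493

p₁ = N(48)/N(30) = 236/1868 = 0.126338; p₂ = N(42)/N(24) = 484/3331 = 0.145302.
P(exactly one) = p₁(1−p₂) + (1−p₁)p₂ = 0.107981 + 0.126945 = 0.234926.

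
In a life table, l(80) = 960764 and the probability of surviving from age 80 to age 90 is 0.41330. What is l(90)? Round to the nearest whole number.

397084

l(90) = l(80) × p = 960764 × 0.41330 = 397084.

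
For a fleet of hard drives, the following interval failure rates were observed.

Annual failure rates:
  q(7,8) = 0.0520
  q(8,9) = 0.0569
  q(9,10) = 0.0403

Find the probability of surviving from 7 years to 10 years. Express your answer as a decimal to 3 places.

The overall survival probability is (1 − 0.0520) × (1 − 0.0569) × (1 − 0.0403).
= 0.9480 × 0.9431 × 0.9597 = 0.858028.

0.858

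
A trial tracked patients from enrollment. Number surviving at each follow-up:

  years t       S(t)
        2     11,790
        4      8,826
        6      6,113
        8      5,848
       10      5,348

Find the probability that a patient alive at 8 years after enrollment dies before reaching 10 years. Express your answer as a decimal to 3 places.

0.085

P(die before 10 | alive at 8) = 1 − S(10)/S(8) = 1 − 5,348/5,848 = (500)/5,848 = 0.085499.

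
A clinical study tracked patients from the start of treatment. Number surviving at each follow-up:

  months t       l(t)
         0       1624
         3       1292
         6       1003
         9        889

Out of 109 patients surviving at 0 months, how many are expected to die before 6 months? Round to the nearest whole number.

The relevant probability is 1 − 1003/1624 = 0.382389.
Expected number = 109 × 0.382389 = 42.

42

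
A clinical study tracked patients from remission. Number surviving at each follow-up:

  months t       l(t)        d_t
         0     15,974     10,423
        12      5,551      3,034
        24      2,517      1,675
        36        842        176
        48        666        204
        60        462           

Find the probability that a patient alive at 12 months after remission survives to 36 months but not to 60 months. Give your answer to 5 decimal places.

This is the probability of reaching 36 but not 60, conditional on being alive at 12: (l(36) − l(60)) / l(12).
= (842 − 462) / 5,551 = 380 / 5,551 = 0.068456.

0.06846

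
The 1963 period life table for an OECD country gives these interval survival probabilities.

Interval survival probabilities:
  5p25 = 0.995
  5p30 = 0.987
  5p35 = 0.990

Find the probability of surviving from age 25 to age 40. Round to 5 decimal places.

0.97224

15p25 = 0.995 × 0.987 × 0.990.
= 0.972244.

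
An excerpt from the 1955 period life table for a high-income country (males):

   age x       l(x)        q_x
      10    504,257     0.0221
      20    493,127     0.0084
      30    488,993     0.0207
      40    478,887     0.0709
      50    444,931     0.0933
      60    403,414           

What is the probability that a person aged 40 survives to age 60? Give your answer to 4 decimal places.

0.8424

The conditional survival probability is l(60)/l(40) = 403,414/478,887 = 0.842399.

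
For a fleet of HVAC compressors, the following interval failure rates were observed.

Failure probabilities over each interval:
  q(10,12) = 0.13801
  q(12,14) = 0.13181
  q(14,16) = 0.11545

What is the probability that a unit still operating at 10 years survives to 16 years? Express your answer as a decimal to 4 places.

0.6620

Survival from 10 to 16 is the product of surviving each interval: (1 − 0.13801) × (1 − 0.13181) × (1 − 0.11545).
= 0.86199 × 0.86819 × 0.88455 = 0.661972.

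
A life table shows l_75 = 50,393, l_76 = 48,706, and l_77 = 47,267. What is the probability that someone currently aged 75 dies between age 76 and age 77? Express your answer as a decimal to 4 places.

0.0286

We want 1|1q75 = (l_76 − l_77)/l_75.
This is the probability of reaching 76 but not 77, conditional on being alive at 75: (l_76 − l_77) / l_75.
= (48,706 − 47,267) / 50,393 = 1,439 / 50,393 = 0.028556.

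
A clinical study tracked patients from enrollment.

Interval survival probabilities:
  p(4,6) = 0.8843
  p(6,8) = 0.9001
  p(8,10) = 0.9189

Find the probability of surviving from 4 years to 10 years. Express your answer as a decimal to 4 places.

0.7314

Chaining the interval survival probabilities: 0.8843 × 0.9001 × 0.9189.
= 0.731406.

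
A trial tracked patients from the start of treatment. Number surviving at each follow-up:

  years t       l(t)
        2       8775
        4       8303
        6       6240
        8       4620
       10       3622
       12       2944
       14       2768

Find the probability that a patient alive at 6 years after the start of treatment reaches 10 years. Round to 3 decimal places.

The conditional survival probability is l(10)/l(6) = 3622/6240 = 0.580449.

0.580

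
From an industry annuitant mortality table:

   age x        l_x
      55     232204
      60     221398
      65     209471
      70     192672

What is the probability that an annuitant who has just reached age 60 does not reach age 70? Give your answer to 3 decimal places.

0.130

P(die before 70 | alive at 60) = 1 − l_70/l_60 = 1 − 192672/221398 = (28726)/221398 = 0.129748.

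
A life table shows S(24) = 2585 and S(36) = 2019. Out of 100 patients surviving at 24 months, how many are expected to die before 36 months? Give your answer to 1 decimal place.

The relevant probability is 1 − 2019/2585 = 0.218956.
Expected number = 100 × 0.218956 = 21.9.

21.9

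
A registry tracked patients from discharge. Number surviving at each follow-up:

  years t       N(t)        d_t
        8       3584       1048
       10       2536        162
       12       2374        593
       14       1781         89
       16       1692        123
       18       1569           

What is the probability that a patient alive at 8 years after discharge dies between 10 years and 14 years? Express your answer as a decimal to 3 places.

0.211

This is the probability of reaching 10 but not 14, conditional on being alive at 8: (N(10) − N(14)) / N(8).
= (2536 − 1781) / 3584 = 755 / 3584 = 0.210658.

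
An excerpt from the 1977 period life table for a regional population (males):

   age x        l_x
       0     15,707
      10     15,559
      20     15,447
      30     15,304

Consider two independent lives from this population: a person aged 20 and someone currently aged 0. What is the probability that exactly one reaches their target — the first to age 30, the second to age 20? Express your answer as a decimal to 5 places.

p₁ = l_30/l_20 = 15,304/15,447 = 0.990743; p₂ = l_20/l_0 = 15,447/15,707 = 0.983447.
P(exactly one) = p₁(1−p₂) + (1−p₁)p₂ = 0.016400 + 0.009104 = 0.025504.

0.02550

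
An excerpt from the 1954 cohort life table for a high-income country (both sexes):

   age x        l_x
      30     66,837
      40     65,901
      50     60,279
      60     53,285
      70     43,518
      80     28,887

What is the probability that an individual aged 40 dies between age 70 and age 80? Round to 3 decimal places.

0.222

We want 30|10q40 = (l_70 − l_80)/l_40.
This is the probability of reaching 70 but not 80, conditional on being alive at 40: (l_70 − l_80) / l_40.
= (43,518 − 28,887) / 65,901 = 14,631 / 65,901 = 0.222015.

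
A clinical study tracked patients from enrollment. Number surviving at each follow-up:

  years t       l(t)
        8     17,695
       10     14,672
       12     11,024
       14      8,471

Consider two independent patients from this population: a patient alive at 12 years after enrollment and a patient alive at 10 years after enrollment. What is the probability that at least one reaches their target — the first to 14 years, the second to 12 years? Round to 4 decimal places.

0.9424

p₁ = l(14)/l(12) = 8,471/11,024 = 0.768414; p₂ = l(12)/l(10) = 11,024/14,672 = 0.751363.
P(at least one) = 1 − (1−p₁)(1−p₂) = 1 − 0.231586 × 0.248637 = 0.942419.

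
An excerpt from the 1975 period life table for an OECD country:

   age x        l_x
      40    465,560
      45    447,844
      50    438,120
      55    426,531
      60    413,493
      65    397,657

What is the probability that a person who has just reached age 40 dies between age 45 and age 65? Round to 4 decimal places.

0.1078

We want 5|20q40 = (l_45 − l_65)/l_40.
This is the probability of reaching 45 but not 65, conditional on being alive at 40: (l_45 − l_65) / l_40.
= (447,844 − 397,657) / 465,560 = 50,187 / 465,560 = 0.107799.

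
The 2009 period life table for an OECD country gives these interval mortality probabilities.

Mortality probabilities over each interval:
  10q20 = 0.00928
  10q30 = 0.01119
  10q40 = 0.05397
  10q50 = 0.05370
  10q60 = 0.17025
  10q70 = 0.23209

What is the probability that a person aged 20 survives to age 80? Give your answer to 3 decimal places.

60p20 = (1 − 0.00928) × (1 − 0.01119) × (1 − 0.05397) × (1 − 0.05370) × (1 − 0.17025) × (1 − 0.23209).
= 0.99072 × 0.98881 × 0.94603 × 0.94630 × 0.82975 × 0.76791 = 0.558798.

0.559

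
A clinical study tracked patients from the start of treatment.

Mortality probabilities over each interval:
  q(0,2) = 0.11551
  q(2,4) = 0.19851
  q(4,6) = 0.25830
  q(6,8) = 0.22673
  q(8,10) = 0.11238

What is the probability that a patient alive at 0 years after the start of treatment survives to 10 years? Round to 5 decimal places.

P(survive 0→10) = (1 − 0.11551) × (1 − 0.19851) × (1 − 0.25830) × (1 − 0.22673) × (1 − 0.11238).
= 0.88449 × 0.80149 × 0.74170 × 0.77327 × 0.88762 = 0.360892.

0.36089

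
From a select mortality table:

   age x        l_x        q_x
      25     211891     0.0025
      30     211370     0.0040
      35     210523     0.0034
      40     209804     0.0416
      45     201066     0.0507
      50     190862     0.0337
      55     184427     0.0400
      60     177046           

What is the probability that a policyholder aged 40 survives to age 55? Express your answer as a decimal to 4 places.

We want 15p40 = l_55/l_40.
The conditional survival probability is l_55/l_40 = 184427/209804 = 0.879044.

0.8790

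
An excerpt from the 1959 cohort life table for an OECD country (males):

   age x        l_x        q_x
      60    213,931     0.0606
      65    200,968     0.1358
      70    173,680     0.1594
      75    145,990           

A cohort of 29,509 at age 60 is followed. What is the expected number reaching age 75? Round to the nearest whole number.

20137

The relevant probability is 145,990/213,931 = 0.682416.
Expected number = 29,509 × 0.682416 = 20137.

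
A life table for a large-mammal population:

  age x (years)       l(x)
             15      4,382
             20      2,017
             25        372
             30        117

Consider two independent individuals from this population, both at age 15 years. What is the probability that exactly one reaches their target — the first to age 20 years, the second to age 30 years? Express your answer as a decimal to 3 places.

p₁ = l(20)/l(15) = 2,017/4,382 = 0.460292; p₂ = l(30)/l(15) = 117/4,382 = 0.026700.
P(exactly one) = p₁(1−p₂) + (1−p₁)p₂ = 0.448002 + 0.014410 = 0.462412.

0.462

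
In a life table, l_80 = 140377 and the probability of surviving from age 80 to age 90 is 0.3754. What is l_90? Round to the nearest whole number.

52698

l_90 = l_80 × p = 140377 × 0.3754 = 52698.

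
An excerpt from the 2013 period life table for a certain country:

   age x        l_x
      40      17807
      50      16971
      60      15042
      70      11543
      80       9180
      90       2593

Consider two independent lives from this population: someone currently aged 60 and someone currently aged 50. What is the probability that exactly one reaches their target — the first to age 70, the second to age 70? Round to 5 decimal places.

p₁ = l_70/l_60 = 11543/15042 = 0.767385; p₂ = l_70/l_50 = 11543/16971 = 0.680160.
P(exactly one) = p₁(1−p₂) + (1−p₁)p₂ = 0.245440 + 0.158215 = 0.403656.

0.40366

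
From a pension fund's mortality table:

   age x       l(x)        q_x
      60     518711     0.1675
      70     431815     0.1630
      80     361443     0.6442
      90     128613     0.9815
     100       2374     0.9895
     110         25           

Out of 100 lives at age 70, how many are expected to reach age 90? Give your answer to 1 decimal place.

The relevant probability is 128613/431815 = 0.297843.
Expected number = 100 × 0.297843 = 29.8.

29.8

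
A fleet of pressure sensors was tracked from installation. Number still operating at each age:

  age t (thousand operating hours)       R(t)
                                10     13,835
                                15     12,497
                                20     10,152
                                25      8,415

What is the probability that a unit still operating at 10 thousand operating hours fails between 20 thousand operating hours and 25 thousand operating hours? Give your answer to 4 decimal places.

This is the probability of reaching 20 but not 25, conditional on being operational at 10: (R(20) − R(25)) / R(10).
= (10,152 − 8,415) / 13,835 = 1,737 / 13,835 = 0.125551.

0.1256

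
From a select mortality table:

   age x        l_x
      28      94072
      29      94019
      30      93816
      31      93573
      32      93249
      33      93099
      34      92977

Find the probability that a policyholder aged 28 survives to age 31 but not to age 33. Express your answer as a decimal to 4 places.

0.0050

We want 3|2q28 = (l_31 − l_33)/l_28.
This is the probability of reaching 31 but not 33, conditional on being alive at 28: (l_31 − l_33) / l_28.
= (93573 − 93099) / 94072 = 474 / 94072 = 0.005039.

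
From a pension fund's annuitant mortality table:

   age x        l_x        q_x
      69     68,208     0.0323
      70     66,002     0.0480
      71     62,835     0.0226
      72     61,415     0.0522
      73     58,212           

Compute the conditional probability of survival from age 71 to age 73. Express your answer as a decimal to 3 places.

We want 2p71 = l_73/l_71.
The conditional survival probability is l_73/l_71 = 58,212/62,835 = 0.926426.

0.926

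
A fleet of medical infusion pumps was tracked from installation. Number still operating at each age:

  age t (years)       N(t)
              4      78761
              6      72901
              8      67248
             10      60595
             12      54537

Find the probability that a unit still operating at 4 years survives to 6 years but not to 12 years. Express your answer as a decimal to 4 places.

This is the probability of reaching 6 but not 12, conditional on being operational at 4: (N(6) − N(12)) / N(4).
= (72901 − 54537) / 78761 = 18364 / 78761 = 0.233161.

0.2332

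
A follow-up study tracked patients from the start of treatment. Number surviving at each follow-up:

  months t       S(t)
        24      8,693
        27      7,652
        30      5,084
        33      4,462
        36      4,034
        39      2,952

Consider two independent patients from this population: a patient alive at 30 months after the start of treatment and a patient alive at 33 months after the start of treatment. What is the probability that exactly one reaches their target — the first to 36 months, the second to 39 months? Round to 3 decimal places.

p₁ = S(36)/S(30) = 4,034/5,084 = 0.793470; p₂ = S(39)/S(33) = 2,952/4,462 = 0.661587.
P(exactly one) = p₁(1−p₂) + (1−p₁)p₂ = 0.268521 + 0.136638 = 0.405158.

0.405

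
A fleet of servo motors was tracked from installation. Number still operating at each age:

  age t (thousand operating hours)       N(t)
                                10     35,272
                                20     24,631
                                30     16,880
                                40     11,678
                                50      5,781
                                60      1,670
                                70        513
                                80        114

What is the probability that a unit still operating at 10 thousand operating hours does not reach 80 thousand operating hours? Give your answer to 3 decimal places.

P(fail before 80 | operational at 10) = 1 − N(80)/N(10) = 1 − 114/35,272 = (35,158)/35,272 = 0.996768.

0.997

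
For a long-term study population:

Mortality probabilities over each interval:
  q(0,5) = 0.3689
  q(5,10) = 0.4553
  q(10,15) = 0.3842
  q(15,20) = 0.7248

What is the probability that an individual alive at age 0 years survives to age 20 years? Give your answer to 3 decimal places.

Survival from 0 to 20 is the product of surviving each interval: (1 − 0.3689) × (1 − 0.4553) × (1 − 0.3842) × (1 − 0.7248).
= 0.6311 × 0.5447 × 0.6158 × 0.2752 = 0.058256.

0.058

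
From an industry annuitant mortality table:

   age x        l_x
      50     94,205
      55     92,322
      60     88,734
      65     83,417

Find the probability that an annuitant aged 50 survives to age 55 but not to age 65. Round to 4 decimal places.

We want 5|10q50 = (l_55 − l_65)/l_50.
This is the probability of reaching 55 but not 65, conditional on being alive at 50: (l_55 − l_65) / l_50.
= (92,322 − 83,417) / 94,205 = 8,905 / 94,205 = 0.094528.

0.0945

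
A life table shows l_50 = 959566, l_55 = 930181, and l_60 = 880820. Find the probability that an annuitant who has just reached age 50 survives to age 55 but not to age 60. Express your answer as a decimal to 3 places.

We want 5|5q50 = (l_55 − l_60)/l_50.
This is the probability of reaching 55 but not 60, conditional on being alive at 50: (l_55 − l_60) / l_50.
= (930181 − 880820) / 959566 = 49361 / 959566 = 0.051441.

0.051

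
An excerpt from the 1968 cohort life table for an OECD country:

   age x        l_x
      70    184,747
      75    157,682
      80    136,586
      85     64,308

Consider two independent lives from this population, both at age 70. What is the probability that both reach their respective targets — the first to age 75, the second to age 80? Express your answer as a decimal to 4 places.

0.6310

p₁ = l_75/l_70 = 157,682/184,747 = 0.853502; p₂ = l_80/l_70 = 136,586/184,747 = 0.739314.
P(both) = p₁ × p₂ = 0.853502 × 0.739314 = 0.631006.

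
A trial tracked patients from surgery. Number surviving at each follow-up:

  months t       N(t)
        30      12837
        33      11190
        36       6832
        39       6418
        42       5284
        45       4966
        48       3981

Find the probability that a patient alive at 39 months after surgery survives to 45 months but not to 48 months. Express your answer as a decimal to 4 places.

This is the probability of reaching 45 but not 48, conditional on being alive at 39: (N(45) − N(48)) / N(39).
= (4966 − 3981) / 6418 = 985 / 6418 = 0.153475.

0.1535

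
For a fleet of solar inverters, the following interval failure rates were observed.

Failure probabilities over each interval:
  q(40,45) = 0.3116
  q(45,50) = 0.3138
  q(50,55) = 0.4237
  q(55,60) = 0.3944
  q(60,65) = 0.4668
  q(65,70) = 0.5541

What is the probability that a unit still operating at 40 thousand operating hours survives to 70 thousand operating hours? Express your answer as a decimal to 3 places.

0.039

The overall survival probability is (1 − 0.3116) × (1 − 0.3138) × (1 − 0.4237) × (1 − 0.3944) × (1 − 0.4668) × (1 − 0.5541).
= 0.6884 × 0.6862 × 0.5763 × 0.6056 × 0.5332 × 0.4459 = 0.039197.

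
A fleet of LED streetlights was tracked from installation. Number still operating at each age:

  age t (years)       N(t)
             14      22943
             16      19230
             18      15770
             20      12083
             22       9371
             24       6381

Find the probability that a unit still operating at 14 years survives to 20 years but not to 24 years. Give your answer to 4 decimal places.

This is the probability of reaching 20 but not 24, conditional on being operational at 14: (N(20) − N(24)) / N(14).
= (12083 − 6381) / 22943 = 5702 / 22943 = 0.248529.

0.2485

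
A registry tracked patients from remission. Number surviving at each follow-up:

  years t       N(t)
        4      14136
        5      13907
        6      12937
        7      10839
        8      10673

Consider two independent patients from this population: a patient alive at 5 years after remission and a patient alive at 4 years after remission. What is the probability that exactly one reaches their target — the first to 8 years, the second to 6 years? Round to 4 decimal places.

p₁ = N(8)/N(5) = 10673/13907 = 0.767455; p₂ = N(6)/N(4) = 12937/14136 = 0.915181.
P(exactly one) = p₁(1−p₂) + (1−p₁)p₂ = 0.065095 + 0.212821 = 0.277916.

0.2779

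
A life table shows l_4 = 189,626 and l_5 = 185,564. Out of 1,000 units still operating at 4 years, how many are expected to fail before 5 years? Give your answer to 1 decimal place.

21.4

The relevant probability is 1 − 185,564/189,626 = 0.021421.
Expected number = 1,000 × 0.021421 = 21.4.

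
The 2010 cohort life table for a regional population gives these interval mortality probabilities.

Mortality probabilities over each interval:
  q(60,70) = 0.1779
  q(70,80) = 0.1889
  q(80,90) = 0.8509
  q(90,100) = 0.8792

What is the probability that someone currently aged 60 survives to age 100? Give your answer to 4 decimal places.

0.0120

Survival from 60 to 100 is the product of surviving each interval: (1 − 0.1779) × (1 − 0.1889) × (1 − 0.8509) × (1 − 0.8792).
= 0.8221 × 0.8111 × 0.1491 × 0.1208 = 0.012010.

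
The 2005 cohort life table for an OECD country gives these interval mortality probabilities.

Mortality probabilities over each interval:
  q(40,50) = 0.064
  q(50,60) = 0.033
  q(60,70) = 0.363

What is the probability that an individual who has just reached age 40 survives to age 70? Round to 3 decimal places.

0.577

P(survive 40→70) = (1 − 0.064) × (1 − 0.033) × (1 − 0.363).
= 0.936 × 0.967 × 0.637 = 0.576556.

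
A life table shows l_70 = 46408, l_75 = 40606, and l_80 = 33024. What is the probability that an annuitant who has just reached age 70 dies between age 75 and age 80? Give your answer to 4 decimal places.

0.1634

We want 5|5q70 = (l_75 − l_80)/l_70.
This is the probability of reaching 75 but not 80, conditional on being alive at 70: (l_75 − l_80) / l_70.
= (40606 − 33024) / 46408 = 7582 / 46408 = 0.163377.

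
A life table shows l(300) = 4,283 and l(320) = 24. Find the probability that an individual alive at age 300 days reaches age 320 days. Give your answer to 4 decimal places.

0.0056

The conditional survival probability is l(320)/l(300) = 24/4,283 = 0.005604.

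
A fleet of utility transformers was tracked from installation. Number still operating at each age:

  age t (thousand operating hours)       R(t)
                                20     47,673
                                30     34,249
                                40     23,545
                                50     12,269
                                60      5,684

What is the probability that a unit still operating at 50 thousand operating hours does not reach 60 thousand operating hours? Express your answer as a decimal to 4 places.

0.5367

P(fail before 60 | operational at 50) = 1 − R(60)/R(50) = 1 − 5,684/12,269 = (6,585)/12,269 = 0.536719.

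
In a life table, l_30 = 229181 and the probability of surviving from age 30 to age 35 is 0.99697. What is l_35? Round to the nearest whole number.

228487

l_35 = l_30 × p = 229181 × 0.99697 = 228487.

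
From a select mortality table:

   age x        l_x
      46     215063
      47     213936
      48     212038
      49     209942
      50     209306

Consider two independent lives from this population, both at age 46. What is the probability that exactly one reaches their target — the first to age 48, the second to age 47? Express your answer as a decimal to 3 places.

0.019

p₁ = l_48/l_46 = 212038/215063 = 0.985934; p₂ = l_47/l_46 = 213936/215063 = 0.994760.
P(exactly one) = p₁(1−p₂) + (1−p₁)p₂ = 0.005166 + 0.013992 = 0.019159.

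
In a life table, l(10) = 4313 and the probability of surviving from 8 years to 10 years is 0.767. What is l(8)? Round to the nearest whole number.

l(8) = l(10) / p = 4313 / 0.767 = 5623.

5623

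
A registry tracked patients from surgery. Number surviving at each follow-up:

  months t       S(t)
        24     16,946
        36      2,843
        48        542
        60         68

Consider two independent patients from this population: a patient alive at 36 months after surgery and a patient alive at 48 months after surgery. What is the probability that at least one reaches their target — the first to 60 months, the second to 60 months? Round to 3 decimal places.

0.146

p₁ = S(60)/S(36) = 68/2,843 = 0.023918; p₂ = S(60)/S(48) = 68/542 = 0.125461.
P(at least one) = 1 − (1−p₁)(1−p₂) = 1 − 0.976082 × 0.874539 = 0.146378.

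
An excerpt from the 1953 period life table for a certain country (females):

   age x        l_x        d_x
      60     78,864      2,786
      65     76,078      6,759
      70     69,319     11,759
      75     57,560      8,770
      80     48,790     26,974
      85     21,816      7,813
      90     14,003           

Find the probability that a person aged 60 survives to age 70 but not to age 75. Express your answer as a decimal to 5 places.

We want 10|5q60 = (l_70 − l_75)/l_60.
This is the probability of reaching 70 but not 75, conditional on being alive at 60: (l_70 − l_75) / l_60.
= (69,319 − 57,560) / 78,864 = 11,759 / 78,864 = 0.149105.

0.14910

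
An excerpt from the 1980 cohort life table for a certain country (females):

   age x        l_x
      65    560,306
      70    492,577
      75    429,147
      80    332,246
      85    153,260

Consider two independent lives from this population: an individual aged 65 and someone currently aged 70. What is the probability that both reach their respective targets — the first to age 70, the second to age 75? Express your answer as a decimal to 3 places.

0.766

p₁ = l_70/l_65 = 492,577/560,306 = 0.879121; p₂ = l_75/l_70 = 429,147/492,577 = 0.871228.
P(both) = p₁ × p₂ = 0.879121 × 0.871228 = 0.765915.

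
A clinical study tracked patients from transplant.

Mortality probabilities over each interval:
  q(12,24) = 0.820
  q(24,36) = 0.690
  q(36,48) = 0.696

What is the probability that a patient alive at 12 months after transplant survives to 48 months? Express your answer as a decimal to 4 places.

0.0170

Chaining the interval survival probabilities: (1 − 0.820) × (1 − 0.690) × (1 − 0.696).
= 0.180 × 0.310 × 0.304 = 0.016963.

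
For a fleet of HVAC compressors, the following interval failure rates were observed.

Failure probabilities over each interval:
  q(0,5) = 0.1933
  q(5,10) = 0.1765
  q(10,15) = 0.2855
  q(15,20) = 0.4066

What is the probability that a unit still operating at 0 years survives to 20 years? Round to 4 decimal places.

The overall survival probability is (1 − 0.1933) × (1 − 0.1765) × (1 − 0.2855) × (1 − 0.4066).
= 0.8067 × 0.8235 × 0.7145 × 0.5934 = 0.281660.

0.2817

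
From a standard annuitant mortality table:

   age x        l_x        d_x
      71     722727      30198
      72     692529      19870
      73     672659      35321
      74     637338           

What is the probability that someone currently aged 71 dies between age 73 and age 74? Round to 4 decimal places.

0.0489

We want 2|1q71 = (l_73 − l_74)/l_71.
This is the probability of reaching 73 but not 74, conditional on being alive at 71: (l_73 − l_74) / l_71.
= (672659 − 637338) / 722727 = 35321 / 722727 = 0.048872.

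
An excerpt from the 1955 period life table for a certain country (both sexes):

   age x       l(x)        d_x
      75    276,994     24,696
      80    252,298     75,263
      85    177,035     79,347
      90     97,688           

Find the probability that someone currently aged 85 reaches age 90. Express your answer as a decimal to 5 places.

0.55180

The conditional survival probability is l(90)/l(85) = 97,688/177,035 = 0.551800.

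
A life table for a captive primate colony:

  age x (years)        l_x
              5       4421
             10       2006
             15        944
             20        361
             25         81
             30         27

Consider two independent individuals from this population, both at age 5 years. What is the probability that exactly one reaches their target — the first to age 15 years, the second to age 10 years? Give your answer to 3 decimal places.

0.473

p₁ = l_15/l_5 = 944/4421 = 0.213526; p₂ = l_10/l_5 = 2006/4421 = 0.453743.
P(exactly one) = p₁(1−p₂) + (1−p₁)p₂ = 0.116640 + 0.356857 = 0.473497.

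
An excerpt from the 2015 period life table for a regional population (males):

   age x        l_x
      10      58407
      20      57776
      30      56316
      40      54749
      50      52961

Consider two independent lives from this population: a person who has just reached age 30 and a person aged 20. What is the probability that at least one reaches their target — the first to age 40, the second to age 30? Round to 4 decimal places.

0.9993

p₁ = l_40/l_30 = 54749/56316 = 0.972175; p₂ = l_30/l_20 = 56316/57776 = 0.974730.
P(at least one) = 1 − (1−p₁)(1−p₂) = 1 − 0.027825 × 0.025270 = 0.999297.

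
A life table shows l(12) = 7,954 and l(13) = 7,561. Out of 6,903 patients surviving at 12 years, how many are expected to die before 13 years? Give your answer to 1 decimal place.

The relevant probability is 1 − 7,561/7,954 = 0.049409.
Expected number = 6,903 × 0.049409 = 341.1.

341.1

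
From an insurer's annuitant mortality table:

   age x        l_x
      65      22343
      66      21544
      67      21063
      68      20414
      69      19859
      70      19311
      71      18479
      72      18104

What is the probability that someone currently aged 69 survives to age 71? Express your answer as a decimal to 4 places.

0.9305

The conditional survival probability is l_71/l_69 = 18479/19859 = 0.930510.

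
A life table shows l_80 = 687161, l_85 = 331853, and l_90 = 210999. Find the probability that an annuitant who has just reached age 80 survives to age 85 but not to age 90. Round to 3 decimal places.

0.176

This is the probability of reaching 85 but not 90, conditional on being alive at 80: (l_85 − l_90) / l_80.
= (331853 − 210999) / 687161 = 120854 / 687161 = 0.175874.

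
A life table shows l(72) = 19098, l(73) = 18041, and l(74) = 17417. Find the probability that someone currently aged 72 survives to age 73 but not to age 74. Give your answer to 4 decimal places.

0.0327

This is the probability of reaching 73 but not 74, conditional on being alive at 72: (l(73) − l(74)) / l(72).
= (18041 − 17417) / 19098 = 624 / 19098 = 0.032674.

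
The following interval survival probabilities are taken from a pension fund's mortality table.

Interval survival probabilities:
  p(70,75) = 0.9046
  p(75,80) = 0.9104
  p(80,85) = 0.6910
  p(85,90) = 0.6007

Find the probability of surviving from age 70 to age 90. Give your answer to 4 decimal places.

The overall survival probability is 0.9046 × 0.9104 × 0.6910 × 0.6007.
= 0.341841.

0.3418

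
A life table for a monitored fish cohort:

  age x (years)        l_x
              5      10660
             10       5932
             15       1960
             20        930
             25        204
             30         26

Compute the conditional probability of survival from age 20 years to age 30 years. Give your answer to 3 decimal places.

The conditional survival probability is l_30/l_20 = 26/930 = 0.027957.

0.028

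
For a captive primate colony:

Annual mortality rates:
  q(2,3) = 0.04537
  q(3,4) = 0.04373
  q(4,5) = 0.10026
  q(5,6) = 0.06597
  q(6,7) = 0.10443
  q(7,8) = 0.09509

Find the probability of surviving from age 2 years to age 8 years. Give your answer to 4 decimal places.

0.6217

The overall survival probability is (1 − 0.04537) × (1 − 0.04373) × (1 − 0.10026) × (1 − 0.06597) × (1 − 0.10443) × (1 − 0.09509).
= 0.95463 × 0.95627 × 0.89974 × 0.93403 × 0.89557 × 0.90491 = 0.621725.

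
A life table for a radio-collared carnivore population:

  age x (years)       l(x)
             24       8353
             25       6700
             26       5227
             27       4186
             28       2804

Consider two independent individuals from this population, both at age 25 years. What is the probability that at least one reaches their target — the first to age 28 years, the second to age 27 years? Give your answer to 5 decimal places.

0.78181

p₁ = l(28)/l(25) = 2804/6700 = 0.418507; p₂ = l(27)/l(25) = 4186/6700 = 0.624776.
P(at least one) = 1 − (1−p₁)(1−p₂) = 1 − 0.581493 × 0.375224 = 0.781810.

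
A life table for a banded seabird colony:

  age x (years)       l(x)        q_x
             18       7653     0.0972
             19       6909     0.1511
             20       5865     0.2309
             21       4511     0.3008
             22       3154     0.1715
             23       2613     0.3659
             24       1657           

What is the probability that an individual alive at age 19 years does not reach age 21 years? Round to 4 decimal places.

P(die before 21 | alive at 19) = 1 − l(21)/l(19) = 1 − 4511/6909 = (2398)/6909 = 0.347084.

0.3471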